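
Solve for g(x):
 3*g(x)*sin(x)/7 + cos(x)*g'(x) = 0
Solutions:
 g(x) = C1*cos(x)^(3/7)


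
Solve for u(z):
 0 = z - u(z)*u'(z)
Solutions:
 u(z) = -sqrt(C1 + z^2)
 u(z) = sqrt(C1 + z^2)


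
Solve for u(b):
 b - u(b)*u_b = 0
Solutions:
 u(b) = -sqrt(C1 + b^2)
 u(b) = sqrt(C1 + b^2)


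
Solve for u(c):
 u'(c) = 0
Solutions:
 u(c) = C1


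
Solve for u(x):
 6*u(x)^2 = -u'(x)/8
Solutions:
 u(x) = 1/(C1 + 48*x)


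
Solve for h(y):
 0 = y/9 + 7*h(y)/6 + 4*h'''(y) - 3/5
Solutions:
 h(y) = C3*exp(-3^(2/3)*7^(1/3)*y/6) - 2*y/21 + (C1*sin(3^(1/6)*7^(1/3)*y/4) + C2*cos(3^(1/6)*7^(1/3)*y/4))*exp(3^(2/3)*7^(1/3)*y/12) + 18/35


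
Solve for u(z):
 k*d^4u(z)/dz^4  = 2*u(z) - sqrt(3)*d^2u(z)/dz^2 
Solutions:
 u(z) = C1*exp(-sqrt(2)*z*sqrt((-sqrt(8*k + 3) - sqrt(3))/k)/2) + C2*exp(sqrt(2)*z*sqrt((-sqrt(8*k + 3) - sqrt(3))/k)/2) + C3*exp(-sqrt(2)*z*sqrt((sqrt(8*k + 3) - sqrt(3))/k)/2) + C4*exp(sqrt(2)*z*sqrt((sqrt(8*k + 3) - sqrt(3))/k)/2)


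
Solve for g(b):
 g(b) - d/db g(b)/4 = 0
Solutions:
 g(b) = C1*exp(4*b)


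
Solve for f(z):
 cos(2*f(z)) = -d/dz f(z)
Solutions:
 f(z) = -asin((C1 + exp(4*z))/(C1 - exp(4*z)))/2 + pi/2
 f(z) = asin((C1 + exp(4*z))/(C1 - exp(4*z)))/2


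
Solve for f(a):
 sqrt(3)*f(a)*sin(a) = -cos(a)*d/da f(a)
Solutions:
 f(a) = C1*cos(a)^(sqrt(3))


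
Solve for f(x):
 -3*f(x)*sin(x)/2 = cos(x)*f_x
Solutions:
 f(x) = C1*cos(x)^(3/2)


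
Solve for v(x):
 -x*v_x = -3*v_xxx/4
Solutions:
 v(x) = C1 + Integral(C2*airyai(6^(2/3)*x/3) + C3*airybi(6^(2/3)*x/3), x)


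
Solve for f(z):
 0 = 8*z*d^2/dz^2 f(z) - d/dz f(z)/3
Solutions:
 f(z) = C1 + C2*z^(25/24)


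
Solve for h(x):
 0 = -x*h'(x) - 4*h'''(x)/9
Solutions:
 h(x) = C1 + Integral(C2*airyai(-2^(1/3)*3^(2/3)*x/2) + C3*airybi(-2^(1/3)*3^(2/3)*x/2), x)


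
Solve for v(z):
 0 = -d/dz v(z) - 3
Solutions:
 v(z) = C1 - 3*z


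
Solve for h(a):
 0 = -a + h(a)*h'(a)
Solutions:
 h(a) = -sqrt(C1 + a^2)
 h(a) = sqrt(C1 + a^2)


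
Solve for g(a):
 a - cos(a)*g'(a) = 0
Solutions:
 g(a) = C1 + Integral(a/cos(a), a)


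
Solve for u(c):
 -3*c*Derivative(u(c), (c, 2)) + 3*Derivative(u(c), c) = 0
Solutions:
 u(c) = C1 + C2*c^2


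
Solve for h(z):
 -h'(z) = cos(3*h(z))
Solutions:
 h(z) = -asin((C1 + exp(6*z))/(C1 - exp(6*z)))/3 + pi/3
 h(z) = asin((C1 + exp(6*z))/(C1 - exp(6*z)))/3


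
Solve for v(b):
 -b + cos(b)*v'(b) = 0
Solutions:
 v(b) = C1 + Integral(b/cos(b), b)


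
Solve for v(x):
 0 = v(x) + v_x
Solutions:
 v(x) = C1*exp(-x)


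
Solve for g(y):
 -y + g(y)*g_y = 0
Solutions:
 g(y) = -sqrt(C1 + y^2)
 g(y) = sqrt(C1 + y^2)


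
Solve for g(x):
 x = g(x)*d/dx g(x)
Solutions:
 g(x) = -sqrt(C1 + x^2)
 g(x) = sqrt(C1 + x^2)


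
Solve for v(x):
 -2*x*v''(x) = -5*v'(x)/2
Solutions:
 v(x) = C1 + C2*x^(9/4)


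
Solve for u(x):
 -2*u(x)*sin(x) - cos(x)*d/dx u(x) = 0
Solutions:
 u(x) = C1*cos(x)^2


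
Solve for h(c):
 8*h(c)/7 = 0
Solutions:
 h(c) = 0


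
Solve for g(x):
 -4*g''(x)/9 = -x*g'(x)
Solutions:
 g(x) = C1 + C2*erfi(3*sqrt(2)*x/4)


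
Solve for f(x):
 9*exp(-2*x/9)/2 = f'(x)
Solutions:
 f(x) = C1 - 81*exp(-2*x/9)/4


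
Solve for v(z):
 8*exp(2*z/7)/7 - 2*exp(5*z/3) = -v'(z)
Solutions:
 v(z) = C1 - 4*exp(2*z/7) + 6*exp(5*z/3)/5


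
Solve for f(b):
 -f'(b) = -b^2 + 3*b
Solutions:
 f(b) = C1 + b^3/3 - 3*b^2/2


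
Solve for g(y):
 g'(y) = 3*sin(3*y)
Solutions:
 g(y) = C1 - cos(3*y)


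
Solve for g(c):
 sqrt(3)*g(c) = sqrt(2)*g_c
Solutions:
 g(c) = C1*exp(sqrt(6)*c/2)


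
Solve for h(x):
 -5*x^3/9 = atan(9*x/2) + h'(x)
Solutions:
 h(x) = C1 - 5*x^4/36 - x*atan(9*x/2) + log(81*x^2 + 4)/9


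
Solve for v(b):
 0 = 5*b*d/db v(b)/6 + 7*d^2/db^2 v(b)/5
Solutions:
 v(b) = C1 + C2*erf(5*sqrt(21)*b/42)


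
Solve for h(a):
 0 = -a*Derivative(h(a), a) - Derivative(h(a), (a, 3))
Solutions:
 h(a) = C1 + Integral(C2*airyai(-a) + C3*airybi(-a), a)


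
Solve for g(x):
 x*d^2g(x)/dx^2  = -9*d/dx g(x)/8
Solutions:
 g(x) = C1 + C2/x^(1/8)


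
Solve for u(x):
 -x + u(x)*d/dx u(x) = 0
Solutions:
 u(x) = -sqrt(C1 + x^2)
 u(x) = sqrt(C1 + x^2)


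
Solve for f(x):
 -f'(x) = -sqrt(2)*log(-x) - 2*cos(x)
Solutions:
 f(x) = C1 + sqrt(2)*x*(log(-x) - 1) + 2*sin(x)


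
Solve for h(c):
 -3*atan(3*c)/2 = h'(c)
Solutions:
 h(c) = C1 - 3*c*atan(3*c)/2 + log(9*c^2 + 1)/4


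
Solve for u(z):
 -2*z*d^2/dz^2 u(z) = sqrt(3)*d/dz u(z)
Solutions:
 u(z) = C1 + C2*z^(1 - sqrt(3)/2)


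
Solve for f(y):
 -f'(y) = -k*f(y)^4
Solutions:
 f(y) = (-1/(C1 + 3*k*y))^(1/3)
 f(y) = (-1/(C1 + k*y))^(1/3)*(-3^(2/3) - 3*3^(1/6)*I)/6
 f(y) = (-1/(C1 + k*y))^(1/3)*(-3^(2/3) + 3*3^(1/6)*I)/6


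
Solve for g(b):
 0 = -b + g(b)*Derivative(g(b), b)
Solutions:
 g(b) = -sqrt(C1 + b^2)
 g(b) = sqrt(C1 + b^2)


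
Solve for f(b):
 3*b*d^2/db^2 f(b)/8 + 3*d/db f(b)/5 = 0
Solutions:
 f(b) = C1 + C2/b^(3/5)


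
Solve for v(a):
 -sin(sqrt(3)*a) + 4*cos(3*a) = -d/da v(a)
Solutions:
 v(a) = C1 - 4*sin(3*a)/3 - sqrt(3)*cos(sqrt(3)*a)/3


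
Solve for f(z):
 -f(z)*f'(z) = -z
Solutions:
 f(z) = -sqrt(C1 + z^2)
 f(z) = sqrt(C1 + z^2)


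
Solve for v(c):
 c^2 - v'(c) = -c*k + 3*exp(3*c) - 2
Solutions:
 v(c) = C1 + c^3/3 + c^2*k/2 + 2*c - exp(3*c)


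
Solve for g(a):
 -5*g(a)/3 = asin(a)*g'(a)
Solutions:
 g(a) = C1*exp(-5*Integral(1/asin(a), a)/3)


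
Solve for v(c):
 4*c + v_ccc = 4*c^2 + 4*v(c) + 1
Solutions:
 v(c) = C3*exp(2^(2/3)*c) - c^2 + c + (C1*sin(2^(2/3)*sqrt(3)*c/2) + C2*cos(2^(2/3)*sqrt(3)*c/2))*exp(-2^(2/3)*c/2) - 1/4


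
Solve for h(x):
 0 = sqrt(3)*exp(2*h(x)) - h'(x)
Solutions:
 h(x) = log(-sqrt(-1/(C1 + sqrt(3)*x))) - log(2)/2
 h(x) = log(-1/(C1 + sqrt(3)*x))/2 - log(2)/2


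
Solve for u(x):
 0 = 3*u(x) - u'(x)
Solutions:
 u(x) = C1*exp(3*x)


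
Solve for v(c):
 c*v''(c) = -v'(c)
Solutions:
 v(c) = C1 + C2*log(c)


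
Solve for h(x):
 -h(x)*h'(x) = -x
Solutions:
 h(x) = -sqrt(C1 + x^2)
 h(x) = sqrt(C1 + x^2)


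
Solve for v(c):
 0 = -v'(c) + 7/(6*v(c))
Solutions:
 v(c) = -sqrt(C1 + 21*c)/3
 v(c) = sqrt(C1 + 21*c)/3


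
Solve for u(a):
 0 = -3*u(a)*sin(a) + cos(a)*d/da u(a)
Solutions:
 u(a) = C1/cos(a)^3


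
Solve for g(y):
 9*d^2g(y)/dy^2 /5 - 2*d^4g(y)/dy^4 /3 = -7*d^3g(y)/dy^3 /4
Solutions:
 g(y) = C1 + C2*y + C3*exp(3*y*(35 - sqrt(3145))/80) + C4*exp(3*y*(35 + sqrt(3145))/80)


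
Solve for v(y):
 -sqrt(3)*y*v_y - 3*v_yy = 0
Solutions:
 v(y) = C1 + C2*erf(sqrt(2)*3^(3/4)*y/6)


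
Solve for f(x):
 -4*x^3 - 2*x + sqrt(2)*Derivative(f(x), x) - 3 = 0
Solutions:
 f(x) = C1 + sqrt(2)*x^4/2 + sqrt(2)*x^2/2 + 3*sqrt(2)*x/2


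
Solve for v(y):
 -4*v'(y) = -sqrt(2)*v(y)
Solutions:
 v(y) = C1*exp(sqrt(2)*y/4)


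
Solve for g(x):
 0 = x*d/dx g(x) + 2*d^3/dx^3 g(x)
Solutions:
 g(x) = C1 + Integral(C2*airyai(-2^(2/3)*x/2) + C3*airybi(-2^(2/3)*x/2), x)


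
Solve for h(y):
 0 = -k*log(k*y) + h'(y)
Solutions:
 h(y) = C1 + k*y*log(k*y) - k*y


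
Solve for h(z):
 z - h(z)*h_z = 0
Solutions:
 h(z) = -sqrt(C1 + z^2)
 h(z) = sqrt(C1 + z^2)


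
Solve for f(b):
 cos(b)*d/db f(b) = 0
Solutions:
 f(b) = C1


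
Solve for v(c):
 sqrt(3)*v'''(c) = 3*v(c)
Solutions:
 v(c) = C3*exp(3^(1/6)*c) + (C1*sin(3^(2/3)*c/2) + C2*cos(3^(2/3)*c/2))*exp(-3^(1/6)*c/2)


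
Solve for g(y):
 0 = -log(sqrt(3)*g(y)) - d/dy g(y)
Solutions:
 2*Integral(1/(2*log(_y) + log(3)), (_y, g(y))) = C1 - y


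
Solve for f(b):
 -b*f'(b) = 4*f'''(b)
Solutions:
 f(b) = C1 + Integral(C2*airyai(-2^(1/3)*b/2) + C3*airybi(-2^(1/3)*b/2), b)


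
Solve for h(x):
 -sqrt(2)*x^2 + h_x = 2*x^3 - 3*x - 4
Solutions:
 h(x) = C1 + x^4/2 + sqrt(2)*x^3/3 - 3*x^2/2 - 4*x


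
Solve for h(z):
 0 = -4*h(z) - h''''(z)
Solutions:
 h(z) = (C1*sin(z) + C2*cos(z))*exp(-z) + (C3*sin(z) + C4*cos(z))*exp(z)


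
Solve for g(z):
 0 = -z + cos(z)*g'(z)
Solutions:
 g(z) = C1 + Integral(z/cos(z), z)


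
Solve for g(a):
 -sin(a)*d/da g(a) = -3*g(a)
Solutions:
 g(a) = C1*(cos(a) - 1)^(3/2)/(cos(a) + 1)^(3/2)


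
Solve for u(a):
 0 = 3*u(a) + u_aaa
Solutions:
 u(a) = C3*exp(-3^(1/3)*a) + (C1*sin(3^(5/6)*a/2) + C2*cos(3^(5/6)*a/2))*exp(3^(1/3)*a/2)


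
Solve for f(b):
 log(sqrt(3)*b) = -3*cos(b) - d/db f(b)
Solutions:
 f(b) = C1 - b*log(b) - b*log(3)/2 + b - 3*sin(b)


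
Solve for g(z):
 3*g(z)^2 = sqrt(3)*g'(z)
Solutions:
 g(z) = -1/(C1 + sqrt(3)*z)


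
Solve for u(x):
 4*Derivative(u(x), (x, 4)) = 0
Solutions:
 u(x) = C1 + C2*x + C3*x^2 + C4*x^3


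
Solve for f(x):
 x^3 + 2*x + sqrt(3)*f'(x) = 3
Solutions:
 f(x) = C1 - sqrt(3)*x^4/12 - sqrt(3)*x^2/3 + sqrt(3)*x


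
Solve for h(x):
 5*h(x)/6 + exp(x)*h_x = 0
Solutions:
 h(x) = C1*exp(5*exp(-x)/6)


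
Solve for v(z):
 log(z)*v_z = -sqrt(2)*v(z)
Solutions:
 v(z) = C1*exp(-sqrt(2)*li(z))


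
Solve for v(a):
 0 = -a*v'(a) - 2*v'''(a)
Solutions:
 v(a) = C1 + Integral(C2*airyai(-2^(2/3)*a/2) + C3*airybi(-2^(2/3)*a/2), a)


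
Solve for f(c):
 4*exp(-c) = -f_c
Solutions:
 f(c) = C1 + 4*exp(-c)


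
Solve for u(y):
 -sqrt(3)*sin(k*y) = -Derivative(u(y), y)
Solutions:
 u(y) = C1 - sqrt(3)*cos(k*y)/k


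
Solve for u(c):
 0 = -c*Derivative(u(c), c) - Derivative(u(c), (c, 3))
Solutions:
 u(c) = C1 + Integral(C2*airyai(-c) + C3*airybi(-c), c)


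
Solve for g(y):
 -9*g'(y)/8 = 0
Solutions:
 g(y) = C1


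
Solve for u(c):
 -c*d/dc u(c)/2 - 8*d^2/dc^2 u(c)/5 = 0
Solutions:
 u(c) = C1 + C2*erf(sqrt(10)*c/8)


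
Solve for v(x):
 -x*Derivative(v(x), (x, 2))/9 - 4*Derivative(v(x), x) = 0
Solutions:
 v(x) = C1 + C2/x^35


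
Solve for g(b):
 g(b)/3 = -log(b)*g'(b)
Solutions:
 g(b) = C1*exp(-li(b)/3)


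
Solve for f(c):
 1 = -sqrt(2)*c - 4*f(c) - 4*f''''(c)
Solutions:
 f(c) = -sqrt(2)*c/4 + (C1*sin(sqrt(2)*c/2) + C2*cos(sqrt(2)*c/2))*exp(-sqrt(2)*c/2) + (C3*sin(sqrt(2)*c/2) + C4*cos(sqrt(2)*c/2))*exp(sqrt(2)*c/2) - 1/4


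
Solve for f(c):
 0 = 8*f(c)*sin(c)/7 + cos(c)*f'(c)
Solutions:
 f(c) = C1*cos(c)^(8/7)


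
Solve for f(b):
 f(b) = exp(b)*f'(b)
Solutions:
 f(b) = C1*exp(-exp(-b))


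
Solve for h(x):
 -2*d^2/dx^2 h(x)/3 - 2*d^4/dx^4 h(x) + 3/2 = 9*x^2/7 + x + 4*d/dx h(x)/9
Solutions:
 h(x) = C1 + C2*exp(-x*(-(3 + sqrt(10))^(1/3) + (3 + sqrt(10))^(-1/3))/6)*sin(sqrt(3)*x*((3 + sqrt(10))^(-1/3) + (3 + sqrt(10))^(1/3))/6) + C3*exp(-x*(-(3 + sqrt(10))^(1/3) + (3 + sqrt(10))^(-1/3))/6)*cos(sqrt(3)*x*((3 + sqrt(10))^(-1/3) + (3 + sqrt(10))^(1/3))/6) + C4*exp(x*(-(3 + sqrt(10))^(1/3) + (3 + sqrt(10))^(-1/3))/3) - 27*x^3/28 + 45*x^2/14 - 351*x/56


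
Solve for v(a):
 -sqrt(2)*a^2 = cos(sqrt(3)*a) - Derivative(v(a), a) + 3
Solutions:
 v(a) = C1 + sqrt(2)*a^3/3 + 3*a + sqrt(3)*sin(sqrt(3)*a)/3


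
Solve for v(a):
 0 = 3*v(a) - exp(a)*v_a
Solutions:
 v(a) = C1*exp(-3*exp(-a))


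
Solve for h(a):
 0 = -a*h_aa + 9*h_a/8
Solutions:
 h(a) = C1 + C2*a^(17/8)


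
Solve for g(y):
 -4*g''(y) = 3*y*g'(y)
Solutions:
 g(y) = C1 + C2*erf(sqrt(6)*y/4)


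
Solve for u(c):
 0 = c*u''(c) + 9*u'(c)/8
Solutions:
 u(c) = C1 + C2/c^(1/8)


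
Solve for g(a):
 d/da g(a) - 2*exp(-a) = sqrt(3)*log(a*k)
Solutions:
 g(a) = C1 + sqrt(3)*a*log(a*k) - sqrt(3)*a - 2*exp(-a)


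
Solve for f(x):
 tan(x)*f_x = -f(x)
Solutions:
 f(x) = C1/sin(x)


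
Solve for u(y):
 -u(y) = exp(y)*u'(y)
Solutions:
 u(y) = C1*exp(exp(-y))


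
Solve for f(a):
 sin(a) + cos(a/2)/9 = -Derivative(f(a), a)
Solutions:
 f(a) = C1 - 2*sin(a/2)/9 + cos(a)


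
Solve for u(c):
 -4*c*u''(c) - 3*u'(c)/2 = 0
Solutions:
 u(c) = C1 + C2*c^(5/8)


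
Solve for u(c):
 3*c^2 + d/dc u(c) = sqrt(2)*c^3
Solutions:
 u(c) = C1 + sqrt(2)*c^4/4 - c^3


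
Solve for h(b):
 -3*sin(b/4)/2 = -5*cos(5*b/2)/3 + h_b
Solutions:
 h(b) = C1 + 2*sin(5*b/2)/3 + 6*cos(b/4)


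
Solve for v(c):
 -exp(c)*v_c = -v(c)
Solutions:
 v(c) = C1*exp(-exp(-c))


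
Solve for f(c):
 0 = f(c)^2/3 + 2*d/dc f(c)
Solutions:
 f(c) = 6/(C1 + c)


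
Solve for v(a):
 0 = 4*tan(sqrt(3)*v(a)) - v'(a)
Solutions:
 v(a) = sqrt(3)*(pi - asin(C1*exp(4*sqrt(3)*a)))/3
 v(a) = sqrt(3)*asin(C1*exp(4*sqrt(3)*a))/3


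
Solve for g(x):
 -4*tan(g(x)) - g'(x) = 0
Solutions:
 g(x) = pi - asin(C1*exp(-4*x))
 g(x) = asin(C1*exp(-4*x))


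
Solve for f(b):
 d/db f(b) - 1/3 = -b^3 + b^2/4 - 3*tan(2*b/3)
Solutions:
 f(b) = C1 - b^4/4 + b^3/12 + b/3 + 9*log(cos(2*b/3))/2


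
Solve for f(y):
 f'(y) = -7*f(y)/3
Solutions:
 f(y) = C1*exp(-7*y/3)


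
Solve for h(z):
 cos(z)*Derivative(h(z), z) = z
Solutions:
 h(z) = C1 + Integral(z/cos(z), z)


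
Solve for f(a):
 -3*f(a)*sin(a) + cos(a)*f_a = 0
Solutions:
 f(a) = C1/cos(a)^3


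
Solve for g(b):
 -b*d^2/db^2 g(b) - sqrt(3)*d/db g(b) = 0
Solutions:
 g(b) = C1 + C2*b^(1 - sqrt(3))


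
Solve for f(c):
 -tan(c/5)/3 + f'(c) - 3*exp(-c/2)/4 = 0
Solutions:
 f(c) = C1 + 5*log(tan(c/5)^2 + 1)/6 - 3*exp(-c/2)/2


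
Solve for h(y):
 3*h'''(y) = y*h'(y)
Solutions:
 h(y) = C1 + Integral(C2*airyai(3^(2/3)*y/3) + C3*airybi(3^(2/3)*y/3), y)


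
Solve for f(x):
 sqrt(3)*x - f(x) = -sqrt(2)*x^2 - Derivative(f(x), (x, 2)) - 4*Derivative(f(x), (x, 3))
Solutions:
 f(x) = C1*exp(-x*((12*sqrt(321) + 215)^(-1/3) + 2 + (12*sqrt(321) + 215)^(1/3))/24)*sin(sqrt(3)*x*(-(12*sqrt(321) + 215)^(1/3) + (12*sqrt(321) + 215)^(-1/3))/24) + C2*exp(-x*((12*sqrt(321) + 215)^(-1/3) + 2 + (12*sqrt(321) + 215)^(1/3))/24)*cos(sqrt(3)*x*(-(12*sqrt(321) + 215)^(1/3) + (12*sqrt(321) + 215)^(-1/3))/24) + C3*exp(x*(-1 + (12*sqrt(321) + 215)^(-1/3) + (12*sqrt(321) + 215)^(1/3))/12) + sqrt(2)*x^2 + sqrt(3)*x + 2*sqrt(2)


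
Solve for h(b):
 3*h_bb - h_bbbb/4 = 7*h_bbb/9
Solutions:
 h(b) = C1 + C2*b + C3*exp(2*b*(-7 + 2*sqrt(73))/9) + C4*exp(-2*b*(7 + 2*sqrt(73))/9)


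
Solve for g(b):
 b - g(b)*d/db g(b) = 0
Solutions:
 g(b) = -sqrt(C1 + b^2)
 g(b) = sqrt(C1 + b^2)


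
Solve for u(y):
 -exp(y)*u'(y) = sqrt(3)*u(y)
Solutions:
 u(y) = C1*exp(sqrt(3)*exp(-y))


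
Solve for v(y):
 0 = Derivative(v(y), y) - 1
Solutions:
 v(y) = C1 + y


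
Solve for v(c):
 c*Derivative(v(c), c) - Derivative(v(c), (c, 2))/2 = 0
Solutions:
 v(c) = C1 + C2*erfi(c)


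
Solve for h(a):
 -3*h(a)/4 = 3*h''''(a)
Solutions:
 h(a) = (C1*sin(a/2) + C2*cos(a/2))*exp(-a/2) + (C3*sin(a/2) + C4*cos(a/2))*exp(a/2)


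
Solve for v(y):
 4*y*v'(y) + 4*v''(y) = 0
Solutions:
 v(y) = C1 + C2*erf(sqrt(2)*y/2)


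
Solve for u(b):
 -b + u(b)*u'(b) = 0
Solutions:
 u(b) = -sqrt(C1 + b^2)
 u(b) = sqrt(C1 + b^2)


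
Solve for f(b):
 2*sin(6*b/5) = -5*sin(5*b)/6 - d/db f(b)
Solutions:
 f(b) = C1 + 5*cos(6*b/5)/3 + cos(5*b)/6


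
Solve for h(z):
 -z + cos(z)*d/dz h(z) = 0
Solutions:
 h(z) = C1 + Integral(z/cos(z), z)


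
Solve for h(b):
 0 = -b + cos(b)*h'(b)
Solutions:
 h(b) = C1 + Integral(b/cos(b), b)


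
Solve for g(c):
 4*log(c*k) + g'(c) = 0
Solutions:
 g(c) = C1 - 4*c*log(c*k) + 4*c


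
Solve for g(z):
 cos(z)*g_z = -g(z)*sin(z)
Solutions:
 g(z) = C1*cos(z)


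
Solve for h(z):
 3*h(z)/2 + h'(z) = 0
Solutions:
 h(z) = C1*exp(-3*z/2)


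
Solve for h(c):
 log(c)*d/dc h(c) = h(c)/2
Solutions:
 h(c) = C1*exp(li(c)/2)


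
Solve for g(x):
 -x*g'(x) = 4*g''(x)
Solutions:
 g(x) = C1 + C2*erf(sqrt(2)*x/4)


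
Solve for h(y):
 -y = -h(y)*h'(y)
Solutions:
 h(y) = -sqrt(C1 + y^2)
 h(y) = sqrt(C1 + y^2)


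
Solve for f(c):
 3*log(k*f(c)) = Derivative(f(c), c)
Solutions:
 li(k*f(c))/k = C1 + 3*c


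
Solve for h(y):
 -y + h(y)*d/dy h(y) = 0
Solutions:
 h(y) = -sqrt(C1 + y^2)
 h(y) = sqrt(C1 + y^2)


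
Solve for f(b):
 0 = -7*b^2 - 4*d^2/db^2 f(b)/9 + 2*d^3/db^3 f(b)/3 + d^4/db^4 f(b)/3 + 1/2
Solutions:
 f(b) = C1 + C2*b + C3*exp(-b*(1 + sqrt(21)/3)) + C4*exp(b*(-1 + sqrt(21)/3)) - 21*b^4/16 - 63*b^3/8 - 747*b^2/16


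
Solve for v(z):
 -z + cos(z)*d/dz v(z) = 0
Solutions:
 v(z) = C1 + Integral(z/cos(z), z)


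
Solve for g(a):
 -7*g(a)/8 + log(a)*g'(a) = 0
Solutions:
 g(a) = C1*exp(7*li(a)/8)


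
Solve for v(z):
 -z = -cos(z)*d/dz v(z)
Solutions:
 v(z) = C1 + Integral(z/cos(z), z)


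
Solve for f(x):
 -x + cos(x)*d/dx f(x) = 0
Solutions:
 f(x) = C1 + Integral(x/cos(x), x)


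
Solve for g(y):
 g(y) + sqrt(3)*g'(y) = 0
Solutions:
 g(y) = C1*exp(-sqrt(3)*y/3)


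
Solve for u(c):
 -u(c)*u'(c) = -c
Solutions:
 u(c) = -sqrt(C1 + c^2)
 u(c) = sqrt(C1 + c^2)


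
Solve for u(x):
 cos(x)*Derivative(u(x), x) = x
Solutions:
 u(x) = C1 + Integral(x/cos(x), x)


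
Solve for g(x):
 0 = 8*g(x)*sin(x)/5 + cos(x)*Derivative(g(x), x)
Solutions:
 g(x) = C1*cos(x)^(8/5)


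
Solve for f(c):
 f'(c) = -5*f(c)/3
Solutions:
 f(c) = C1*exp(-5*c/3)


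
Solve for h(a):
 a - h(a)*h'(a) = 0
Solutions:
 h(a) = -sqrt(C1 + a^2)
 h(a) = sqrt(C1 + a^2)


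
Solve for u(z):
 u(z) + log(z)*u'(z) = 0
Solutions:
 u(z) = C1*exp(-li(z))


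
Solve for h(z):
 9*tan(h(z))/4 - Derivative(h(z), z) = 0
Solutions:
 h(z) = pi - asin(C1*exp(9*z/4))
 h(z) = asin(C1*exp(9*z/4))


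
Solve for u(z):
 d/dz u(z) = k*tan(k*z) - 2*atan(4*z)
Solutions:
 u(z) = C1 + k*Piecewise((-log(cos(k*z))/k, Ne(k, 0)), (0, True)) - 2*z*atan(4*z) + log(16*z^2 + 1)/4


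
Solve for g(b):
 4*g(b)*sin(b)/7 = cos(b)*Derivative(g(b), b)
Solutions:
 g(b) = C1/cos(b)^(4/7)


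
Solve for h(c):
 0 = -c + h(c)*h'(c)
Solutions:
 h(c) = -sqrt(C1 + c^2)
 h(c) = sqrt(C1 + c^2)


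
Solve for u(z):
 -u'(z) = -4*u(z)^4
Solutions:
 u(z) = (-1/(C1 + 12*z))^(1/3)
 u(z) = (-1/(C1 + 4*z))^(1/3)*(-3^(2/3) - 3*3^(1/6)*I)/6
 u(z) = (-1/(C1 + 4*z))^(1/3)*(-3^(2/3) + 3*3^(1/6)*I)/6


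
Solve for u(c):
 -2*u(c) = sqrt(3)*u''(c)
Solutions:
 u(c) = C1*sin(sqrt(2)*3^(3/4)*c/3) + C2*cos(sqrt(2)*3^(3/4)*c/3)


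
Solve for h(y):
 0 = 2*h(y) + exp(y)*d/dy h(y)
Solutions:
 h(y) = C1*exp(2*exp(-y))


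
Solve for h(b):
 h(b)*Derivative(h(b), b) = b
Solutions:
 h(b) = -sqrt(C1 + b^2)
 h(b) = sqrt(C1 + b^2)


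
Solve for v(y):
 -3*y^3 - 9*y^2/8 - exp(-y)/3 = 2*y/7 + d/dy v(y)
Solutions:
 v(y) = C1 - 3*y^4/4 - 3*y^3/8 - y^2/7 + exp(-y)/3


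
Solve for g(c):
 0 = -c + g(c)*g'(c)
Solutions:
 g(c) = -sqrt(C1 + c^2)
 g(c) = sqrt(C1 + c^2)


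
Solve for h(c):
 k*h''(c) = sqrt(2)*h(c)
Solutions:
 h(c) = C1*exp(-2^(1/4)*c*sqrt(1/k)) + C2*exp(2^(1/4)*c*sqrt(1/k))


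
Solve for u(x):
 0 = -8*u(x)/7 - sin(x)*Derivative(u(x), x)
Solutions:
 u(x) = C1*(cos(x) + 1)^(4/7)/(cos(x) - 1)^(4/7)


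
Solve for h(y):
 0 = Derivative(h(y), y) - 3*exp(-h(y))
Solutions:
 h(y) = log(C1 + 3*y)


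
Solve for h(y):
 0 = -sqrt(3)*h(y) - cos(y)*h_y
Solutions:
 h(y) = C1*(sin(y) - 1)^(sqrt(3)/2)/(sin(y) + 1)^(sqrt(3)/2)


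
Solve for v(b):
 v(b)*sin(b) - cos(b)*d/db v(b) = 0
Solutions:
 v(b) = C1/cos(b)


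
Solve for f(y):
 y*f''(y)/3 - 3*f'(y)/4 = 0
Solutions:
 f(y) = C1 + C2*y^(13/4)


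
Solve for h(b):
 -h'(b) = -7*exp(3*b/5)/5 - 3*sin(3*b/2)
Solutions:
 h(b) = C1 + 7*exp(3*b/5)/3 - 2*cos(3*b/2)


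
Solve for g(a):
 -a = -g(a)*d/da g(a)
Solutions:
 g(a) = -sqrt(C1 + a^2)
 g(a) = sqrt(C1 + a^2)


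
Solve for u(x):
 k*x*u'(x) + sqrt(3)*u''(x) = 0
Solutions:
 u(x) = Piecewise((-sqrt(2)*3^(1/4)*sqrt(pi)*C1*erf(sqrt(2)*3^(3/4)*sqrt(k)*x/6)/(2*sqrt(k)) - C2, (k > 0) | (k < 0)), (-C1*x - C2, True))


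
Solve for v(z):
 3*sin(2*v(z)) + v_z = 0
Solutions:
 v(z) = pi - acos((-C1 - exp(12*z))/(C1 - exp(12*z)))/2
 v(z) = acos((-C1 - exp(12*z))/(C1 - exp(12*z)))/2


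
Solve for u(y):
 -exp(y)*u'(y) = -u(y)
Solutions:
 u(y) = C1*exp(-exp(-y))


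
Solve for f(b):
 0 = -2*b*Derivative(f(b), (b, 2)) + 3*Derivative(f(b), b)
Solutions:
 f(b) = C1 + C2*b^(5/2)


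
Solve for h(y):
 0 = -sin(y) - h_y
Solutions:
 h(y) = C1 + cos(y)


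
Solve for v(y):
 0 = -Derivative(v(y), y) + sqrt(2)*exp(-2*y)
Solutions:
 v(y) = C1 - sqrt(2)*exp(-2*y)/2


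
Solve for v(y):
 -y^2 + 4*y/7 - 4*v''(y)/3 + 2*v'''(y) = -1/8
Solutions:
 v(y) = C1 + C2*y + C3*exp(2*y/3) - y^4/16 - 17*y^3/56 - 591*y^2/448


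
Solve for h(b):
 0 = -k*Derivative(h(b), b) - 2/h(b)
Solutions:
 h(b) = -sqrt(C1 - 4*b/k)
 h(b) = sqrt(C1 - 4*b/k)


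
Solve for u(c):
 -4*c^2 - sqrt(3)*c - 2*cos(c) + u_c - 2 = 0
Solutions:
 u(c) = C1 + 4*c^3/3 + sqrt(3)*c^2/2 + 2*c + 2*sin(c)


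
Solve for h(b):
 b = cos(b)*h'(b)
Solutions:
 h(b) = C1 + Integral(b/cos(b), b)


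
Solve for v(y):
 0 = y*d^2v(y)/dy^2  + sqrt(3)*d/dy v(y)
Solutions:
 v(y) = C1 + C2*y^(1 - sqrt(3))


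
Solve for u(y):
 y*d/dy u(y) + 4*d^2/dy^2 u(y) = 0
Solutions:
 u(y) = C1 + C2*erf(sqrt(2)*y/4)


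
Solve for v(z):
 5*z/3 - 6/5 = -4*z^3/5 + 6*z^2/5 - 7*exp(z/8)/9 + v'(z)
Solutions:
 v(z) = C1 + z^4/5 - 2*z^3/5 + 5*z^2/6 - 6*z/5 + 56*exp(z/8)/9


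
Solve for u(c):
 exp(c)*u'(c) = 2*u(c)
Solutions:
 u(c) = C1*exp(-2*exp(-c))


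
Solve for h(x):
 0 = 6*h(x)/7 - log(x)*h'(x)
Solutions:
 h(x) = C1*exp(6*li(x)/7)


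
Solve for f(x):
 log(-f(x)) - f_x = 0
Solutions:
 -li(-f(x)) = C1 + x


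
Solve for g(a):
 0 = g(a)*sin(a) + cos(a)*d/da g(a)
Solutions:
 g(a) = C1*cos(a)


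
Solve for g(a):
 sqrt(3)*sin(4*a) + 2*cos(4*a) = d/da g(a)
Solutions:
 g(a) = C1 + sin(4*a)/2 - sqrt(3)*cos(4*a)/4


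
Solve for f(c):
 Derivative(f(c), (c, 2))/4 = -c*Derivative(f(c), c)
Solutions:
 f(c) = C1 + C2*erf(sqrt(2)*c)


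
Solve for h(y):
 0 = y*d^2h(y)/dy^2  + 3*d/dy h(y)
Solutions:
 h(y) = C1 + C2/y^2


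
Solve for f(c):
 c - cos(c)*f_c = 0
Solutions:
 f(c) = C1 + Integral(c/cos(c), c)


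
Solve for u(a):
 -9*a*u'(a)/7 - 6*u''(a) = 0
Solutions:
 u(a) = C1 + C2*erf(sqrt(21)*a/14)


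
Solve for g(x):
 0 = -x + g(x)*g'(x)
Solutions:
 g(x) = -sqrt(C1 + x^2)
 g(x) = sqrt(C1 + x^2)


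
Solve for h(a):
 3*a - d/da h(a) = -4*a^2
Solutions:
 h(a) = C1 + 4*a^3/3 + 3*a^2/2


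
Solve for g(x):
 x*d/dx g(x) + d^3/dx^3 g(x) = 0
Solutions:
 g(x) = C1 + Integral(C2*airyai(-x) + C3*airybi(-x), x)


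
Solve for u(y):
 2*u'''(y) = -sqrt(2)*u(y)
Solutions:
 u(y) = C3*exp(-2^(5/6)*y/2) + (C1*sin(2^(5/6)*sqrt(3)*y/4) + C2*cos(2^(5/6)*sqrt(3)*y/4))*exp(2^(5/6)*y/4)


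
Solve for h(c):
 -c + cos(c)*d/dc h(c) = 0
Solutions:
 h(c) = C1 + Integral(c/cos(c), c)


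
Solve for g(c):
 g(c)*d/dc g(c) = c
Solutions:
 g(c) = -sqrt(C1 + c^2)
 g(c) = sqrt(C1 + c^2)


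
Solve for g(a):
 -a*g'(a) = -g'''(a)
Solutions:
 g(a) = C1 + Integral(C2*airyai(a) + C3*airybi(a), a)


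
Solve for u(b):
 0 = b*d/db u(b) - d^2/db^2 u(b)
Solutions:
 u(b) = C1 + C2*erfi(sqrt(2)*b/2)


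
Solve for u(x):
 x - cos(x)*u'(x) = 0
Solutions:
 u(x) = C1 + Integral(x/cos(x), x)


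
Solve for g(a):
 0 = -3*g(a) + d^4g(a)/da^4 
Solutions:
 g(a) = C1*exp(-3^(1/4)*a) + C2*exp(3^(1/4)*a) + C3*sin(3^(1/4)*a) + C4*cos(3^(1/4)*a)


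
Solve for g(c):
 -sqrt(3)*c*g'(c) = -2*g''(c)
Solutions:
 g(c) = C1 + C2*erfi(3^(1/4)*c/2)


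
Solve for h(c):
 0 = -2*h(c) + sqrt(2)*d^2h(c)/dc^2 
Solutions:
 h(c) = C1*exp(-2^(1/4)*c) + C2*exp(2^(1/4)*c)


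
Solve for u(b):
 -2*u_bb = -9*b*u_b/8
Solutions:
 u(b) = C1 + C2*erfi(3*sqrt(2)*b/8)


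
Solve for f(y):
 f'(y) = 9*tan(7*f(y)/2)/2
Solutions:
 f(y) = -2*asin(C1*exp(63*y/4))/7 + 2*pi/7
 f(y) = 2*asin(C1*exp(63*y/4))/7


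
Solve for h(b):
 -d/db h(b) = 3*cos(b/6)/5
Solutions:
 h(b) = C1 - 18*sin(b/6)/5


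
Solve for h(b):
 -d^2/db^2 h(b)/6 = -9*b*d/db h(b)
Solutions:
 h(b) = C1 + C2*erfi(3*sqrt(3)*b)


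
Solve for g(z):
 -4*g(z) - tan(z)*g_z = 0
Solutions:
 g(z) = C1/sin(z)^4


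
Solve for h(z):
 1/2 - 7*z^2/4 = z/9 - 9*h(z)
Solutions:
 h(z) = 7*z^2/36 + z/81 - 1/18


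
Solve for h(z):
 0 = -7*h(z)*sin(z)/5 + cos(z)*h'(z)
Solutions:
 h(z) = C1/cos(z)^(7/5)


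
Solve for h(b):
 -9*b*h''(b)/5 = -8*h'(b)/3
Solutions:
 h(b) = C1 + C2*b^(67/27)


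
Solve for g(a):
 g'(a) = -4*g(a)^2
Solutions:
 g(a) = 1/(C1 + 4*a)


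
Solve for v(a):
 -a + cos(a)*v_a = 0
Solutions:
 v(a) = C1 + Integral(a/cos(a), a)


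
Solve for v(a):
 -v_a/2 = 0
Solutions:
 v(a) = C1


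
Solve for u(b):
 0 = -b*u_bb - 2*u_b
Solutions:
 u(b) = C1 + C2/b


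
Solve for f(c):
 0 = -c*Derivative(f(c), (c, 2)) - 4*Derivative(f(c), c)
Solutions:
 f(c) = C1 + C2/c^3


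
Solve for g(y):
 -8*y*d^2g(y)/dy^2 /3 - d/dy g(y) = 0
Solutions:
 g(y) = C1 + C2*y^(5/8)


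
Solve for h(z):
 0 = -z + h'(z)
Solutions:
 h(z) = C1 + z^2/2


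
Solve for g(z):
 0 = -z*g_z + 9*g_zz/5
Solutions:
 g(z) = C1 + C2*erfi(sqrt(10)*z/6)


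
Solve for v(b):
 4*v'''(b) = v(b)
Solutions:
 v(b) = C3*exp(2^(1/3)*b/2) + (C1*sin(2^(1/3)*sqrt(3)*b/4) + C2*cos(2^(1/3)*sqrt(3)*b/4))*exp(-2^(1/3)*b/4)


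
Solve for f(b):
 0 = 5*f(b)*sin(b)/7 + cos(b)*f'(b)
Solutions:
 f(b) = C1*cos(b)^(5/7)


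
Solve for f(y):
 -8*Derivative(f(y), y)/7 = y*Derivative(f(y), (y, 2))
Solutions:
 f(y) = C1 + C2/y^(1/7)


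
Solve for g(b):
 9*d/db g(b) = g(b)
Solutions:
 g(b) = C1*exp(b/9)


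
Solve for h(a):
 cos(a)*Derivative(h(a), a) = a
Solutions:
 h(a) = C1 + Integral(a/cos(a), a)


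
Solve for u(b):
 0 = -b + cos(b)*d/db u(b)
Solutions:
 u(b) = C1 + Integral(b/cos(b), b)


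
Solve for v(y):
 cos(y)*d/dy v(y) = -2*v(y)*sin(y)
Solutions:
 v(y) = C1*cos(y)^2


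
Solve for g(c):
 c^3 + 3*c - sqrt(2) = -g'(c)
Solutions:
 g(c) = C1 - c^4/4 - 3*c^2/2 + sqrt(2)*c


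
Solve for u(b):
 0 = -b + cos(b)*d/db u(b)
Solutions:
 u(b) = C1 + Integral(b/cos(b), b)


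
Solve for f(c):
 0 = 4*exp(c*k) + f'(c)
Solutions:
 f(c) = C1 - 4*exp(c*k)/k


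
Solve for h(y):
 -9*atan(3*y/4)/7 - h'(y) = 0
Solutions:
 h(y) = C1 - 9*y*atan(3*y/4)/7 + 6*log(9*y^2 + 16)/7


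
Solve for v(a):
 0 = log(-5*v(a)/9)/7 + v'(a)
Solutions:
 7*Integral(1/(log(-_y) - 2*log(3) + log(5)), (_y, v(a))) = C1 - a


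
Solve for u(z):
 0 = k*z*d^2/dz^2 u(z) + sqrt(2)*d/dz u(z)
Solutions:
 u(z) = C1 + z^(((re(k) - sqrt(2))*re(k) + im(k)^2)/(re(k)^2 + im(k)^2))*(C2*sin(sqrt(2)*log(z)*Abs(im(k))/(re(k)^2 + im(k)^2)) + C3*cos(sqrt(2)*log(z)*im(k)/(re(k)^2 + im(k)^2)))


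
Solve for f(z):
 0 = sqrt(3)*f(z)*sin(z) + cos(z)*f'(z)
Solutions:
 f(z) = C1*cos(z)^(sqrt(3))


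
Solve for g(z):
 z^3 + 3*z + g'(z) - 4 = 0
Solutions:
 g(z) = C1 - z^4/4 - 3*z^2/2 + 4*z


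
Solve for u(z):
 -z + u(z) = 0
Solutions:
 u(z) = z


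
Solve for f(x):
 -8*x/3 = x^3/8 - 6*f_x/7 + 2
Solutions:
 f(x) = C1 + 7*x^4/192 + 14*x^2/9 + 7*x/3


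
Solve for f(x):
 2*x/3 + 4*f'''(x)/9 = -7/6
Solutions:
 f(x) = C1 + C2*x + C3*x^2 - x^4/16 - 7*x^3/16


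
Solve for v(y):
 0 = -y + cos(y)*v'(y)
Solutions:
 v(y) = C1 + Integral(y/cos(y), y)


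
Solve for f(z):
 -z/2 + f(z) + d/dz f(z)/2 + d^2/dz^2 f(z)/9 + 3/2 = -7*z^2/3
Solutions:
 f(z) = -7*z^2/3 + 17*z/6 + (C1*sin(3*sqrt(7)*z/4) + C2*cos(3*sqrt(7)*z/4))*exp(-9*z/4) - 259/108


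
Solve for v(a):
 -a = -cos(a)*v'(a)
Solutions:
 v(a) = C1 + Integral(a/cos(a), a)


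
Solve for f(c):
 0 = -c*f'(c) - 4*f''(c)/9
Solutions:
 f(c) = C1 + C2*erf(3*sqrt(2)*c/4)


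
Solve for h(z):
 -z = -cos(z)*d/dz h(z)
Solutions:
 h(z) = C1 + Integral(z/cos(z), z)


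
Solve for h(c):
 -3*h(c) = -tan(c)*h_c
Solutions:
 h(c) = C1*sin(c)^3


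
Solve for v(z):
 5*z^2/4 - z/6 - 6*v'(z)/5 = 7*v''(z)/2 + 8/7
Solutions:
 v(z) = C1 + C2*exp(-12*z/35) + 25*z^3/72 - 895*z^2/288 + 207755*z/12096


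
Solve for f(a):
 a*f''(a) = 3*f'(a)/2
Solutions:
 f(a) = C1 + C2*a^(5/2)


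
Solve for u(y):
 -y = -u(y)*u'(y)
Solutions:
 u(y) = -sqrt(C1 + y^2)
 u(y) = sqrt(C1 + y^2)


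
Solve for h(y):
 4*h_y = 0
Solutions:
 h(y) = C1


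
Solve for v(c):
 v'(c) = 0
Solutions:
 v(c) = C1


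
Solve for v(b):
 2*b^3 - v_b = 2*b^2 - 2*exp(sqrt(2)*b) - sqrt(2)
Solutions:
 v(b) = C1 + b^4/2 - 2*b^3/3 + sqrt(2)*b + sqrt(2)*exp(sqrt(2)*b)


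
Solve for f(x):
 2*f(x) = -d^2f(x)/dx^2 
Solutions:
 f(x) = C1*sin(sqrt(2)*x) + C2*cos(sqrt(2)*x)


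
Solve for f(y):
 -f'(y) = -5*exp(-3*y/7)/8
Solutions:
 f(y) = C1 - 35*exp(-3*y/7)/24


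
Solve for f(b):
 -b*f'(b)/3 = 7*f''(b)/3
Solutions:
 f(b) = C1 + C2*erf(sqrt(14)*b/14)


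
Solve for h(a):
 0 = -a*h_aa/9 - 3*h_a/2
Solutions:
 h(a) = C1 + C2/a^(25/2)


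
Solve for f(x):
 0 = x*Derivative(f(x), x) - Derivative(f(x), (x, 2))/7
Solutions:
 f(x) = C1 + C2*erfi(sqrt(14)*x/2)


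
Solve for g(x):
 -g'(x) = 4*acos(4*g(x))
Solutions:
 Integral(1/acos(4*_y), (_y, g(x))) = C1 - 4*x


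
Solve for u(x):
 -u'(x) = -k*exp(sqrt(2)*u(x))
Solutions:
 u(x) = sqrt(2)*(2*log(-1/(C1 + k*x)) - log(2))/4


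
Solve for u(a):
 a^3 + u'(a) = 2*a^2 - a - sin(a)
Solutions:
 u(a) = C1 - a^4/4 + 2*a^3/3 - a^2/2 + cos(a)


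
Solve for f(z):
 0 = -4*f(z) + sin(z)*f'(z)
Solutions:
 f(z) = C1*(cos(z)^2 - 2*cos(z) + 1)/(cos(z)^2 + 2*cos(z) + 1)


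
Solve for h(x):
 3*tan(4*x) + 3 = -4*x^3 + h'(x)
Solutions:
 h(x) = C1 + x^4 + 3*x - 3*log(cos(4*x))/4


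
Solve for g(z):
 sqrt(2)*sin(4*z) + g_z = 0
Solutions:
 g(z) = C1 + sqrt(2)*cos(4*z)/4


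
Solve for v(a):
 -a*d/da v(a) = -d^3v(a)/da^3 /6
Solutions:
 v(a) = C1 + Integral(C2*airyai(6^(1/3)*a) + C3*airybi(6^(1/3)*a), a)


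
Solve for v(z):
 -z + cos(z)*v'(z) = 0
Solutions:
 v(z) = C1 + Integral(z/cos(z), z)


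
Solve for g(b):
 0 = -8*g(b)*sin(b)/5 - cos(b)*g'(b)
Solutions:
 g(b) = C1*cos(b)^(8/5)


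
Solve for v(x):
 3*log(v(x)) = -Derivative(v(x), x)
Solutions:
 li(v(x)) = C1 - 3*x


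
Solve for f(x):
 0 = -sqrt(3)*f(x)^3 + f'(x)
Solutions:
 f(x) = -sqrt(2)*sqrt(-1/(C1 + sqrt(3)*x))/2
 f(x) = sqrt(2)*sqrt(-1/(C1 + sqrt(3)*x))/2


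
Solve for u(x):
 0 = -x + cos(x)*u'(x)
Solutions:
 u(x) = C1 + Integral(x/cos(x), x)


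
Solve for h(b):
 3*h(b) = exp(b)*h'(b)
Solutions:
 h(b) = C1*exp(-3*exp(-b))


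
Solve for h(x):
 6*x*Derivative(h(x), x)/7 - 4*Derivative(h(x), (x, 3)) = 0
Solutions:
 h(x) = C1 + Integral(C2*airyai(14^(2/3)*3^(1/3)*x/14) + C3*airybi(14^(2/3)*3^(1/3)*x/14), x)


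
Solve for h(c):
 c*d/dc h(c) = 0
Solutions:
 h(c) = C1


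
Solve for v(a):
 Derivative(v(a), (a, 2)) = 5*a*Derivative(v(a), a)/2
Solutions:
 v(a) = C1 + C2*erfi(sqrt(5)*a/2)


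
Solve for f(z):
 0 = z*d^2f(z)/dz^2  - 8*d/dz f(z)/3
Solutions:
 f(z) = C1 + C2*z^(11/3)


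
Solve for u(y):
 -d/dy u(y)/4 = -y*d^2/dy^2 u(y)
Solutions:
 u(y) = C1 + C2*y^(5/4)


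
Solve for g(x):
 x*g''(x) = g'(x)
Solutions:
 g(x) = C1 + C2*x^2


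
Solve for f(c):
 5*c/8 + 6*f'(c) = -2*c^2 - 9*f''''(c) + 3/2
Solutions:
 f(c) = C1 + C4*exp(-2^(1/3)*3^(2/3)*c/3) - c^3/9 - 5*c^2/96 + c/4 + (C2*sin(2^(1/3)*3^(1/6)*c/2) + C3*cos(2^(1/3)*3^(1/6)*c/2))*exp(2^(1/3)*3^(2/3)*c/6)


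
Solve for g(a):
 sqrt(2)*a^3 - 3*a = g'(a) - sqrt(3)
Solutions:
 g(a) = C1 + sqrt(2)*a^4/4 - 3*a^2/2 + sqrt(3)*a


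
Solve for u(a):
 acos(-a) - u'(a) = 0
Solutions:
 u(a) = C1 + a*acos(-a) + sqrt(1 - a^2)


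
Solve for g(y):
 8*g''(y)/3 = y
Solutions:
 g(y) = C1 + C2*y + y^3/16


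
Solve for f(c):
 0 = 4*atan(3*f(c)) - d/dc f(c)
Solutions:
 Integral(1/atan(3*_y), (_y, f(c))) = C1 + 4*c


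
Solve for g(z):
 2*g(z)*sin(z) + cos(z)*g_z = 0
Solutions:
 g(z) = C1*cos(z)^2


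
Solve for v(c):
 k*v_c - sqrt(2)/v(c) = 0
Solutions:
 v(c) = -sqrt(C1 + 2*sqrt(2)*c/k)
 v(c) = sqrt(C1 + 2*sqrt(2)*c/k)


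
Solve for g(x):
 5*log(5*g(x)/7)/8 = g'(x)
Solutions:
 -8*Integral(1/(log(_y) - log(7) + log(5)), (_y, g(x)))/5 = C1 - x


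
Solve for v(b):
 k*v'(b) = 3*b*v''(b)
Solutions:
 v(b) = C1 + b^(re(k)/3 + 1)*(C2*sin(log(b)*Abs(im(k))/3) + C3*cos(log(b)*im(k)/3))


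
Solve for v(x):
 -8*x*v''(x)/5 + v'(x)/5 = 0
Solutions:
 v(x) = C1 + C2*x^(9/8)


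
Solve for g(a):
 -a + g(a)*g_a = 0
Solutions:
 g(a) = -sqrt(C1 + a^2)
 g(a) = sqrt(C1 + a^2)


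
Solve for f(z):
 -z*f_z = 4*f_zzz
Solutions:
 f(z) = C1 + Integral(C2*airyai(-2^(1/3)*z/2) + C3*airybi(-2^(1/3)*z/2), z)


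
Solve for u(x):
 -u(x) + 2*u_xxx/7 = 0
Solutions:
 u(x) = C3*exp(2^(2/3)*7^(1/3)*x/2) + (C1*sin(2^(2/3)*sqrt(3)*7^(1/3)*x/4) + C2*cos(2^(2/3)*sqrt(3)*7^(1/3)*x/4))*exp(-2^(2/3)*7^(1/3)*x/4)


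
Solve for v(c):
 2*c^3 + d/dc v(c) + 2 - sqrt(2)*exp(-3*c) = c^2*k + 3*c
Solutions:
 v(c) = C1 - c^4/2 + c^3*k/3 + 3*c^2/2 - 2*c - sqrt(2)*exp(-3*c)/3


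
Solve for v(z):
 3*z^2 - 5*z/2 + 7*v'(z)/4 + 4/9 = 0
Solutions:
 v(z) = C1 - 4*z^3/7 + 5*z^2/7 - 16*z/63


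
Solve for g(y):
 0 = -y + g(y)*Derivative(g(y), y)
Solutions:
 g(y) = -sqrt(C1 + y^2)
 g(y) = sqrt(C1 + y^2)


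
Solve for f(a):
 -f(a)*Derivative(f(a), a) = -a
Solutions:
 f(a) = -sqrt(C1 + a^2)
 f(a) = sqrt(C1 + a^2)


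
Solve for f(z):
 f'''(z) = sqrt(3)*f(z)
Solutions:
 f(z) = C3*exp(3^(1/6)*z) + (C1*sin(3^(2/3)*z/2) + C2*cos(3^(2/3)*z/2))*exp(-3^(1/6)*z/2)


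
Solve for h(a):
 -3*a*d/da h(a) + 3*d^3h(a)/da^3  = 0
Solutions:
 h(a) = C1 + Integral(C2*airyai(a) + C3*airybi(a), a)


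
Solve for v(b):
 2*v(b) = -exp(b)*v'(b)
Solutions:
 v(b) = C1*exp(2*exp(-b))


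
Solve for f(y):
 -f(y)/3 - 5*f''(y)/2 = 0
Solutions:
 f(y) = C1*sin(sqrt(30)*y/15) + C2*cos(sqrt(30)*y/15)


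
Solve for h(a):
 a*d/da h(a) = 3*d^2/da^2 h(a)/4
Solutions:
 h(a) = C1 + C2*erfi(sqrt(6)*a/3)


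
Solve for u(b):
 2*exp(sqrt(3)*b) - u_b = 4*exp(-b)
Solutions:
 u(b) = C1 + 2*sqrt(3)*exp(sqrt(3)*b)/3 + 4*exp(-b)


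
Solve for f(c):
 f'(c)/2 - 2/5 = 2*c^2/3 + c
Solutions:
 f(c) = C1 + 4*c^3/9 + c^2 + 4*c/5


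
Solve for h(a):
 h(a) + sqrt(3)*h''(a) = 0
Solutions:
 h(a) = C1*sin(3^(3/4)*a/3) + C2*cos(3^(3/4)*a/3)


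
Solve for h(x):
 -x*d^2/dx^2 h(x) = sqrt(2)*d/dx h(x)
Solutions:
 h(x) = C1 + C2*x^(1 - sqrt(2))


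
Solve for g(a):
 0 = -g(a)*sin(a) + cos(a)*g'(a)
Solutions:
 g(a) = C1/cos(a)


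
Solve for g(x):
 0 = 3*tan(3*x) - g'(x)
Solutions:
 g(x) = C1 - log(cos(3*x))


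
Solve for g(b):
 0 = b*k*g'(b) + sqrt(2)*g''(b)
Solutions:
 g(b) = Piecewise((-2^(3/4)*sqrt(pi)*C1*erf(2^(1/4)*b*sqrt(k)/2)/(2*sqrt(k)) - C2, (k > 0) | (k < 0)), (-C1*b - C2, True))


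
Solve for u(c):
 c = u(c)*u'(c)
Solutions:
 u(c) = -sqrt(C1 + c^2)
 u(c) = sqrt(C1 + c^2)


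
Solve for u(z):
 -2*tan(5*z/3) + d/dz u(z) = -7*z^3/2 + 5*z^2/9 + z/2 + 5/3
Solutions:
 u(z) = C1 - 7*z^4/8 + 5*z^3/27 + z^2/4 + 5*z/3 - 6*log(cos(5*z/3))/5


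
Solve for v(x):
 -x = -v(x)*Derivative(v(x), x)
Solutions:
 v(x) = -sqrt(C1 + x^2)
 v(x) = sqrt(C1 + x^2)


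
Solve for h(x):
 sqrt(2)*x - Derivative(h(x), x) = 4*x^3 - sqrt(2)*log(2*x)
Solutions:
 h(x) = C1 - x^4 + sqrt(2)*x^2/2 + sqrt(2)*x*log(x) - sqrt(2)*x + sqrt(2)*x*log(2)


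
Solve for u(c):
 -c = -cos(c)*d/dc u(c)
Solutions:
 u(c) = C1 + Integral(c/cos(c), c)


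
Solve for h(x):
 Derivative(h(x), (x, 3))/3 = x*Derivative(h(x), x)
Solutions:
 h(x) = C1 + Integral(C2*airyai(3^(1/3)*x) + C3*airybi(3^(1/3)*x), x)


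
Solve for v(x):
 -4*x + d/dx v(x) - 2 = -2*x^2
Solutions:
 v(x) = C1 - 2*x^3/3 + 2*x^2 + 2*x


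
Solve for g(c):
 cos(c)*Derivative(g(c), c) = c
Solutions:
 g(c) = C1 + Integral(c/cos(c), c)


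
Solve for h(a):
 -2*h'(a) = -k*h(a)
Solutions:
 h(a) = C1*exp(a*k/2)


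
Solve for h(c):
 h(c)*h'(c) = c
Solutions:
 h(c) = -sqrt(C1 + c^2)
 h(c) = sqrt(C1 + c^2)


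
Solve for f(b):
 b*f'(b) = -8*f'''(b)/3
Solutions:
 f(b) = C1 + Integral(C2*airyai(-3^(1/3)*b/2) + C3*airybi(-3^(1/3)*b/2), b)


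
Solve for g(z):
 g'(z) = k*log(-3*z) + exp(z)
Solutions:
 g(z) = C1 + k*z*log(-z) + k*z*(-1 + log(3)) + exp(z)


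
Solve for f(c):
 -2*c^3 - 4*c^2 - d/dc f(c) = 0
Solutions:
 f(c) = C1 - c^4/2 - 4*c^3/3


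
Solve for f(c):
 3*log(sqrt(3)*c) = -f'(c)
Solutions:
 f(c) = C1 - 3*c*log(c) - 3*c*log(3)/2 + 3*c


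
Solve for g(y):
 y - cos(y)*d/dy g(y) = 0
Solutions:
 g(y) = C1 + Integral(y/cos(y), y)


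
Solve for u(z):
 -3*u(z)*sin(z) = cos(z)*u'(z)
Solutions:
 u(z) = C1*cos(z)^3


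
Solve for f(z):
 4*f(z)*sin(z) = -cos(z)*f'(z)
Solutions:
 f(z) = C1*cos(z)^4


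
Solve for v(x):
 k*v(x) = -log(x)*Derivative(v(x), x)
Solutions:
 v(x) = C1*exp(-k*li(x))


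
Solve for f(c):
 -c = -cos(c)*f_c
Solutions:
 f(c) = C1 + Integral(c/cos(c), c)


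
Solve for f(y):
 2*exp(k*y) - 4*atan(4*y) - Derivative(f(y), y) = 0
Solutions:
 f(y) = C1 - 4*y*atan(4*y) + 2*Piecewise((exp(k*y)/k, Ne(k, 0)), (y, True)) + log(16*y^2 + 1)/2


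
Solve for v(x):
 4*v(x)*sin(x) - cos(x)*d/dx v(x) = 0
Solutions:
 v(x) = C1/cos(x)^4


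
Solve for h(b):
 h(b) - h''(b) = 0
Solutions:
 h(b) = C1*exp(-b) + C2*exp(b)


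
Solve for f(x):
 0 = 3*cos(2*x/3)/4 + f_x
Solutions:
 f(x) = C1 - 9*sin(2*x/3)/8


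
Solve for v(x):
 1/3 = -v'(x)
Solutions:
 v(x) = C1 - x/3


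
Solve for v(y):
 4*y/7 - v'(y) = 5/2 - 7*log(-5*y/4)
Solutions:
 v(y) = C1 + 2*y^2/7 + 7*y*log(-y) + y*(-14*log(2) - 19/2 + 7*log(5))


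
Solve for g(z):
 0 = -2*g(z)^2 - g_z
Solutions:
 g(z) = 1/(C1 + 2*z)


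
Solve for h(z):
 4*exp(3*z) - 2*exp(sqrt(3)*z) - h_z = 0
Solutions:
 h(z) = C1 + 4*exp(3*z)/3 - 2*sqrt(3)*exp(sqrt(3)*z)/3


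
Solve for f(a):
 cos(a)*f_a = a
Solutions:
 f(a) = C1 + Integral(a/cos(a), a)


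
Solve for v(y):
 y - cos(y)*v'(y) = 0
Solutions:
 v(y) = C1 + Integral(y/cos(y), y)


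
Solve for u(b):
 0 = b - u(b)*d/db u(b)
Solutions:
 u(b) = -sqrt(C1 + b^2)
 u(b) = sqrt(C1 + b^2)


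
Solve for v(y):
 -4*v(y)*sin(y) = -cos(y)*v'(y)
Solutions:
 v(y) = C1/cos(y)^4


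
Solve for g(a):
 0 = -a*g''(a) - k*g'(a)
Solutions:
 g(a) = C1 + a^(1 - re(k))*(C2*sin(log(a)*Abs(im(k))) + C3*cos(log(a)*im(k)))


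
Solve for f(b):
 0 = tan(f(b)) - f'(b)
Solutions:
 f(b) = pi - asin(C1*exp(b))
 f(b) = asin(C1*exp(b))


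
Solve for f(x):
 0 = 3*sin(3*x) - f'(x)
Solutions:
 f(x) = C1 - cos(3*x)


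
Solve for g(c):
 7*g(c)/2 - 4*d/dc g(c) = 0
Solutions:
 g(c) = C1*exp(7*c/8)


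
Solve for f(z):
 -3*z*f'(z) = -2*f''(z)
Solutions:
 f(z) = C1 + C2*erfi(sqrt(3)*z/2)


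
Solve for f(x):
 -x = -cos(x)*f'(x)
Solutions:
 f(x) = C1 + Integral(x/cos(x), x)


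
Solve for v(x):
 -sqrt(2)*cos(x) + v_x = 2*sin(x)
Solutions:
 v(x) = C1 + sqrt(2)*sin(x) - 2*cos(x)


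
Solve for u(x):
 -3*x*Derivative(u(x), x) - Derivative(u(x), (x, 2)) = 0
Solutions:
 u(x) = C1 + C2*erf(sqrt(6)*x/2)


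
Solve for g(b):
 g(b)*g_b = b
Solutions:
 g(b) = -sqrt(C1 + b^2)
 g(b) = sqrt(C1 + b^2)
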